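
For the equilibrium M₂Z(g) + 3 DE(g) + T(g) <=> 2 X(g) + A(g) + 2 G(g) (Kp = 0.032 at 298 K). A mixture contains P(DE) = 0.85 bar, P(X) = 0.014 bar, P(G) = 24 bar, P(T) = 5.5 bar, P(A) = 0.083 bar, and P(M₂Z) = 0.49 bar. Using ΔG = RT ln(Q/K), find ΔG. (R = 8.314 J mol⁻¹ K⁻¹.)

ΔG = -4.29 kJ/mol

Qp = P(X)²·P(A)·P(G)² / (P(M₂Z)·P(DE)³·P(T)) = (0.014)²·(0.083)·(24)² / ((0.49)·(0.85)³·(5.5)) = 0.00566
ΔG = RT ln(Qp/Kp) = (8.314 J mol⁻¹ K⁻¹)(298 K) × ln(0.00566/0.032)
   = (2.478 kJ/mol)(-1.732) = -4.29 kJ/mol
ΔG < 0, so the forward reaction is spontaneous (proceeds forward).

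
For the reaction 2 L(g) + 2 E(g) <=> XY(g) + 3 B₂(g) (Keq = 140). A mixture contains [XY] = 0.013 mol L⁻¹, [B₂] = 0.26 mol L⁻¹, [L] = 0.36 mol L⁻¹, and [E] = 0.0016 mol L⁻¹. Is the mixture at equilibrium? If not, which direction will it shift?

no; Q > K, reaction proceeds in reverse

Q = [XY]·[B₂]³ / ([L]²·[E]²) = (0.013)·(0.26)³ / ((0.36)²·(0.0016)²) = 690
Q = 690 > Keq = 140: net reverse reaction.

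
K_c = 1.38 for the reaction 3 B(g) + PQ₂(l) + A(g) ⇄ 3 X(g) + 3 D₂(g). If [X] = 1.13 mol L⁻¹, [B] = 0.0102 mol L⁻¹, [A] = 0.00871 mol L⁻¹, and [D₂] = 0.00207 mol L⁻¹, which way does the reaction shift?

no net change (already at equilibrium)

(PQ₂ is a pure liquid — omitted from Q_c.)
Q_c = [X]³·[D₂]³ / ([B]³·[A]) = (1.13)³·(0.00207)³ / ((0.0102)³·(0.00871)) = 1.38
Q_c = 1.38 = K_c, so the system is already at equilibrium.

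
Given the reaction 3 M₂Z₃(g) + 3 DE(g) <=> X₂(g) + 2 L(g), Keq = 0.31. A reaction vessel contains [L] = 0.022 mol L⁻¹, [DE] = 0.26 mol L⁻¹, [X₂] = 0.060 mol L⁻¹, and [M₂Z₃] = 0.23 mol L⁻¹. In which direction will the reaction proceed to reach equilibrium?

to the right

Q = [X₂]·[L]² / ([M₂Z₃]³·[DE]³) = (0.060)·(0.022)² / ((0.23)³·(0.26)³) = 0.14
Q = 0.14 < Keq = 0.31, so the forward reaction proceeds.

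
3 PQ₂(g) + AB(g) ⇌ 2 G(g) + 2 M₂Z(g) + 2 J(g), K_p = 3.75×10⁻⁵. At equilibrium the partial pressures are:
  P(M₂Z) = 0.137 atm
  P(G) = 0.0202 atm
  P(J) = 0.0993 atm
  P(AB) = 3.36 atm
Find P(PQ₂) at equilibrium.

At equilibrium, K_p = P(G)²·P(M₂Z)²·P(J)² / (P(PQ₂)³·P(AB)) = 3.75×10⁻⁵.
(0.0202)²·(0.137)²·(0.0993)² / ((P(PQ₂))³·(3.36)) = 3.75×10⁻⁵
P(PQ₂)³ = 5.99×10⁻⁴ ⇒ P(PQ₂) = 0.0843 atm

P(PQ₂) = 0.0843 atm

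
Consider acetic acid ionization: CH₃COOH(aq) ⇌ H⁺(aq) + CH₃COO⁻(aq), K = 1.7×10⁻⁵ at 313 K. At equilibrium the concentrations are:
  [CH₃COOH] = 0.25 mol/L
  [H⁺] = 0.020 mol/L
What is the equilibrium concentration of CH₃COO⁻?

[CH₃COO⁻] = 2.1×10⁻⁴ mol/L

At equilibrium, K = [H⁺]·[CH₃COO⁻] / [CH₃COOH] = 1.7×10⁻⁵.
(0.020)·([CH₃COO⁻]) / (0.25) = 1.7×10⁻⁵
[CH₃COO⁻] = 2.12×10⁻⁴ = 2.1×10⁻⁴ mol/L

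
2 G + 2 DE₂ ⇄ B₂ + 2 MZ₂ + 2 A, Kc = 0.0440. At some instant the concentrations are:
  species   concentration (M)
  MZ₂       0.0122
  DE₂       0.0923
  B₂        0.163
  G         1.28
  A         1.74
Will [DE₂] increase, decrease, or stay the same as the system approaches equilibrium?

decrease

Qc = [B₂]·[MZ₂]²·[A]² / ([G]²·[DE₂]²) = (0.163)·(0.0122)²·(1.74)² / ((1.28)²·(0.0923)²) = 0.00526
Qc = 0.00526 < Kc = 0.0440: net forward reaction.
DE₂ is a reactant, so it decreases.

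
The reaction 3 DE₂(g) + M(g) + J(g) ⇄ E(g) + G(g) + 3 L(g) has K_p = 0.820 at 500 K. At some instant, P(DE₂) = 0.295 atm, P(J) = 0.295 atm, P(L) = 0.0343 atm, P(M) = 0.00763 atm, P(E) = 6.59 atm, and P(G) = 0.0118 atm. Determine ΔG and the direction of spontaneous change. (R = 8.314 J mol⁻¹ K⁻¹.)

Q_p = P(E)·P(G)·P(L)³ / (P(DE₂)³·P(M)·P(J)) = (6.59)·(0.0118)·(0.0343)³ / ((0.295)³·(0.00763)·(0.295)) = 0.0543
ΔG = RT ln(Q_p/K_p) = (8.314 J mol⁻¹ K⁻¹)(500 K) × ln(0.0543/0.820)
   = (4.157 kJ/mol)(-2.715) = -11.3 kJ/mol
ΔG < 0, so the forward reaction is spontaneous (proceeds forward).

ΔG = -11.3 kJ/mol; the forward reaction is spontaneous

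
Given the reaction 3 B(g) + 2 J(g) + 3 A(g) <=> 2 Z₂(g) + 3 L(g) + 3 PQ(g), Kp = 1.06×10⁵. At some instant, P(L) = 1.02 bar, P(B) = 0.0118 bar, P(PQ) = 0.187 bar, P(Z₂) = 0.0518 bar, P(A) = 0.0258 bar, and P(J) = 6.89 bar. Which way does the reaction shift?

toward products

Qp = P(Z₂)²·P(L)³·P(PQ)³ / (P(B)³·P(J)²·P(A)³) = (0.0518)²·(1.02)³·(0.187)³ / ((0.0118)³·(6.89)²·(0.0258)³) = 13900
Qp = 13900 < Kp = 1.06×10⁵, so the forward reaction proceeds.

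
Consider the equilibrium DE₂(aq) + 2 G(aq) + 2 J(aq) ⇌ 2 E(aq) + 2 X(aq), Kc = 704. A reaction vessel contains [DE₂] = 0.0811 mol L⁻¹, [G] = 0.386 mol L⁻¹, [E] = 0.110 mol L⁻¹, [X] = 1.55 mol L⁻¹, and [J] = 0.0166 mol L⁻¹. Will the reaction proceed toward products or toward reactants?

Qc = [E]²·[X]² / ([DE₂]·[G]²·[J]²) = (0.110)²·(1.55)² / ((0.0811)·(0.386)²·(0.0166)²) = 8730
Qc = 8730 > Kc = 704, so the reverse reaction proceeds.

reverse (toward reactants)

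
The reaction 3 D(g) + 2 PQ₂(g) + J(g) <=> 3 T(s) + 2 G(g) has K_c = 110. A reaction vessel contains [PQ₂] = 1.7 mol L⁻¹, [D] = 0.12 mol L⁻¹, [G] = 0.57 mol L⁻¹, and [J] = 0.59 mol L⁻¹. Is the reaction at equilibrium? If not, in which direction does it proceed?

(T is a pure solid — omitted from Q_c.)
Q_c = [G]² / ([D]³·[PQ₂]²·[J]) = (0.57)² / ((0.12)³·(1.7)²·(0.59)) = 110
Q_c = 110 = K_c, so the system is already at equilibrium.

at equilibrium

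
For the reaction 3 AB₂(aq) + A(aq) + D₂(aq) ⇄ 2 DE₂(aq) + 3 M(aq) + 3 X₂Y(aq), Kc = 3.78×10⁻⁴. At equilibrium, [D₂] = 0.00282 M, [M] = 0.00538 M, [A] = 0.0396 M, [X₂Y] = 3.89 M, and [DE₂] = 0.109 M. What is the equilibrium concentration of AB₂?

[AB₂] = 1.37 M

At equilibrium, Kc = [DE₂]²·[M]³·[X₂Y]³ / ([AB₂]³·[A]·[D₂]) = 3.78×10⁻⁴.
(0.109)²·(0.00538)³·(3.89)³ / (([AB₂])³·(0.0396)·(0.00282)) = 3.78×10⁻⁴
[AB₂]³ = 2.58 ⇒ [AB₂] = 1.37 M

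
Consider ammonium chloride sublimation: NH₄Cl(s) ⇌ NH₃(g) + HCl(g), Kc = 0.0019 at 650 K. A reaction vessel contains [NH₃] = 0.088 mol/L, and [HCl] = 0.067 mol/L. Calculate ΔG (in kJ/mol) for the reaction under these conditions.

(NH₄Cl is a pure solid — omitted from Qc.)
Qc = [NH₃]·[HCl] = (0.088)·(0.067) = 0.00590
ΔG = RT ln(Qc/Kc) = (8.314 J mol⁻¹ K⁻¹)(650 K) × ln(0.00590/0.0019)
   = (5.404 kJ/mol)(1.133) = 6.12 kJ/mol
ΔG > 0, so the forward reaction is non-spontaneous (proceeds in reverse).

ΔG = 6.12 kJ/mol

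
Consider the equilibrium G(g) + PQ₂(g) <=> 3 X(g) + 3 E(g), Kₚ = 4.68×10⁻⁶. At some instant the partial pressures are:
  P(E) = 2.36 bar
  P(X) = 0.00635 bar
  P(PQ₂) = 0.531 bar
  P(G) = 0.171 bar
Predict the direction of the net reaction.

Qₚ = P(X)³·P(E)³ / (P(G)·P(PQ₂)) = (0.00635)³·(2.36)³ / ((0.171)·(0.531)) = 3.71×10⁻⁵
Qₚ = 3.71×10⁻⁵ > Kₚ = 4.68×10⁻⁶, so the reverse reaction proceeds.

in the reverse direction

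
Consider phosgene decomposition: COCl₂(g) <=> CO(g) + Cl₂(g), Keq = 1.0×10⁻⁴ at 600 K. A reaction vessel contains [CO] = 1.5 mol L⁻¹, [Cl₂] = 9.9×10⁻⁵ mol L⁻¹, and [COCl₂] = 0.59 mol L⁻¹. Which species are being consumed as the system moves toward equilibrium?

Q = [CO]·[Cl₂] / [COCl₂] = (1.5)·(9.9×10⁻⁵) / (0.59) = 2.5×10⁻⁴
Q = 2.5×10⁻⁴ > Keq = 1.0×10⁻⁴: net reverse reaction.

CO, Cl₂ (products)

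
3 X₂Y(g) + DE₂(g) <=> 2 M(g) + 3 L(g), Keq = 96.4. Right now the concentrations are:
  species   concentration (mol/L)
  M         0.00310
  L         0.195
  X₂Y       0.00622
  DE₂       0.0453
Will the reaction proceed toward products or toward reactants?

Q = [M]²·[L]³ / ([X₂Y]³·[DE₂]) = (0.00310)²·(0.195)³ / ((0.00622)³·(0.0453)) = 6.54
Q = 6.54 < Keq = 96.4, so the forward reaction proceeds.

in the forward direction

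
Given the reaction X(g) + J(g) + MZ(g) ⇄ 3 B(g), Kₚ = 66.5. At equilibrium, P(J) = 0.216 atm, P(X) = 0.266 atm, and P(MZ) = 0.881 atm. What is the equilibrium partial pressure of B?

P(B) = 1.50 atm

At equilibrium, Kₚ = P(B)³ / (P(X)·P(J)·P(MZ)) = 66.5.
(P(B))³ / ((0.266)·(0.216)·(0.881)) = 66.5
P(B)³ = 3.37 ⇒ P(B) = 1.50 atm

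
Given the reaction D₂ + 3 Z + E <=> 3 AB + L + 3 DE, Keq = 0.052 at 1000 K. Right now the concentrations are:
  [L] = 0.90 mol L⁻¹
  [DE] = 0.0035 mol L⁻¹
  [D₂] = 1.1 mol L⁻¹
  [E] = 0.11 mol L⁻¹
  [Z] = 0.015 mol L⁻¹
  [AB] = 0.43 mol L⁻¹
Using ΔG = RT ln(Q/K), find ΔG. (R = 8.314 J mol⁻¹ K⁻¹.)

ΔG = -16.1 kJ/mol

Q = [AB]³·[L]·[DE]³ / ([D₂]·[Z]³·[E]) = (0.43)³·(0.90)·(0.0035)³ / ((1.1)·(0.015)³·(0.11)) = 0.00751
ΔG = RT ln(Q/Keq) = (8.314 J mol⁻¹ K⁻¹)(1000 K) × ln(0.00751/0.052)
   = (8.314 kJ/mol)(-1.935) = -16.1 kJ/mol
ΔG < 0, so the forward reaction is spontaneous (proceeds forward).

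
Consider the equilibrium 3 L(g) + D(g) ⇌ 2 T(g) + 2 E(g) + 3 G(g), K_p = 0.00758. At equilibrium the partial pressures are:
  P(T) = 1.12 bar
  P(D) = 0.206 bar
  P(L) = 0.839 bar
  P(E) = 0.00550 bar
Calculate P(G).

At equilibrium, K_p = P(T)²·P(E)²·P(G)³ / (P(L)³·P(D)) = 0.00758.
(1.12)²·(0.00550)²·(P(G))³ / ((0.839)³·(0.206)) = 0.00758
P(G)³ = 24.3 ⇒ P(G) = 2.90 bar

P(G) = 2.90 bar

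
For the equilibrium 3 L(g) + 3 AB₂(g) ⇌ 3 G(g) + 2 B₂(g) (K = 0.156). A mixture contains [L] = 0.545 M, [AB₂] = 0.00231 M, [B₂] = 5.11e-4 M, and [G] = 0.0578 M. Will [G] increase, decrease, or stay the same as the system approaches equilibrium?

increase

Q = [G]³·[B₂]² / ([L]³·[AB₂]³) = (0.0578)³·(5.11e-4)² / ((0.545)³·(0.00231)³) = 0.0253
Q = 0.0253 < K = 0.156: net forward reaction.
G is a product, so it increases.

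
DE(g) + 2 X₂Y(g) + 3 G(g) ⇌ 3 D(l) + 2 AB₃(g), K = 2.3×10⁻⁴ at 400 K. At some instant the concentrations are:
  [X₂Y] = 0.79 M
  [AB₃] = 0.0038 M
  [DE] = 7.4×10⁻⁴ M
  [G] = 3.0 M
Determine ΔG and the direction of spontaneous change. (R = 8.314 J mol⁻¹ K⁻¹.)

(D is a pure liquid — omitted from Q.)
Q = [AB₃]² / ([DE]·[X₂Y]²·[G]³) = (0.0038)² / ((7.4×10⁻⁴)·(0.79)²·(3.0)³) = 0.00116
ΔG = RT ln(Q/K) = (8.314 J mol⁻¹ K⁻¹)(400 K) × ln(0.00116/2.3×10⁻⁴)
   = (3.326 kJ/mol)(1.618) = 5.38 kJ/mol
ΔG > 0, so the forward reaction is non-spontaneous (proceeds in reverse).

ΔG = 5.38 kJ/mol; the forward reaction is non-spontaneous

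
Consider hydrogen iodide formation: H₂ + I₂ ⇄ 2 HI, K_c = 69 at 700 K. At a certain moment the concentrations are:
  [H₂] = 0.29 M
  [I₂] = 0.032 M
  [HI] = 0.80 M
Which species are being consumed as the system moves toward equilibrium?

none (at equilibrium)

Q_c = [HI]² / ([H₂]·[I₂]) = (0.80)² / ((0.29)·(0.032)) = 69
Q_c = 69 = K_c; the system is at equilibrium.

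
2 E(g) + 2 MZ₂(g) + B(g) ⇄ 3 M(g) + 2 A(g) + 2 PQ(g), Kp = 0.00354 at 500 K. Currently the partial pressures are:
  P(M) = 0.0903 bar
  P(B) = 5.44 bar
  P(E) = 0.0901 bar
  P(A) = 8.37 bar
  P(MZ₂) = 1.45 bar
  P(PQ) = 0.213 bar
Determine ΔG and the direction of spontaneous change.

Qp = P(M)³·P(A)²·P(PQ)² / (P(E)²·P(MZ₂)²·P(B)) = (0.0903)³·(8.37)²·(0.213)² / ((0.0901)²·(1.45)²·(5.44)) = 0.0252
ΔG = RT ln(Qp/Kp) = (8.314 J mol⁻¹ K⁻¹)(500 K) × ln(0.0252/0.00354)
   = (4.157 kJ/mol)(1.963) = 8.16 kJ/mol
ΔG > 0, so the forward reaction is non-spontaneous (proceeds in reverse).

ΔG = 8.16 kJ/mol; the forward reaction is non-spontaneous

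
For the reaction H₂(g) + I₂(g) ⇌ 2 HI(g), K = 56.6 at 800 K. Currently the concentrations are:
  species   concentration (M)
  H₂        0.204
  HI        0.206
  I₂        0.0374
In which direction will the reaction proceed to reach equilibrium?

Q = [HI]² / ([H₂]·[I₂]) = (0.206)² / ((0.204)·(0.0374)) = 5.56
Q = 5.56 < K = 56.6, so the forward reaction proceeds.

to the right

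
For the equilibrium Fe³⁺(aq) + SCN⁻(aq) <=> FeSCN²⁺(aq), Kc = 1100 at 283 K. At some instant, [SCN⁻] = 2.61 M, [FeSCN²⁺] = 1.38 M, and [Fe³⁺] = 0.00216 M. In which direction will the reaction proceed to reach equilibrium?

Qc = [FeSCN²⁺] / ([Fe³⁺]·[SCN⁻]) = (1.38) / ((0.00216)·(2.61)) = 245
Qc = 245 < Kc = 1100, so the forward reaction proceeds.

forward (toward products)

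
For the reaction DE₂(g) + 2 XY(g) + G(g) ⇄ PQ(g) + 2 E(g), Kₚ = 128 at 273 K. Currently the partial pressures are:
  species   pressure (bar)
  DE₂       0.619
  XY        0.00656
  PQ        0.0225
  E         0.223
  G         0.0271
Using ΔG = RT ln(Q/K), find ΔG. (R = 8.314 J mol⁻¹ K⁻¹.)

Qₚ = P(PQ)·P(E)² / (P(DE₂)·P(XY)²·P(G)) = (0.0225)·(0.223)² / ((0.619)·(0.00656)²·(0.0271)) = 1550
ΔG = RT ln(Qₚ/Kₚ) = (8.314 J mol⁻¹ K⁻¹)(273 K) × ln(1550/128)
   = (2.270 kJ/mol)(2.494) = 5.66 kJ/mol
ΔG > 0, so the forward reaction is non-spontaneous (proceeds in reverse).

ΔG = 5.66 kJ/mol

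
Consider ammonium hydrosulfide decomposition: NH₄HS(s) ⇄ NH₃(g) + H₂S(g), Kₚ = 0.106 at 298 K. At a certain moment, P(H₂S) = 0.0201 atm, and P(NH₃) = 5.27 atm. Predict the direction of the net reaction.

at equilibrium

(NH₄HS is a pure solid — omitted from Qₚ.)
Qₚ = P(NH₃)·P(H₂S) = (5.27)·(0.0201) = 0.106
Qₚ = 0.106 = Kₚ, so the system is already at equilibrium.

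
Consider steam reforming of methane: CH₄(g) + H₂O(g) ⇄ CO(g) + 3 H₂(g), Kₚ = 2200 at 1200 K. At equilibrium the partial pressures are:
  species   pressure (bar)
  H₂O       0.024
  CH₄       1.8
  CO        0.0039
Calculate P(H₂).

P(H₂) = 29 bar

At equilibrium, Kₚ = P(CO)·P(H₂)³ / (P(CH₄)·P(H₂O)) = 2200.
(0.0039)·(P(H₂))³ / ((1.8)·(0.024)) = 2200
P(H₂)³ = 24400 ⇒ P(H₂) = 29 bar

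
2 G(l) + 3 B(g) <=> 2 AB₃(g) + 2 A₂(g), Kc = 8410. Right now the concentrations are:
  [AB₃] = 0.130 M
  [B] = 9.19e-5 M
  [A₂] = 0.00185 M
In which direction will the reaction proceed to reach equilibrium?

(G is a pure liquid — omitted from Qc.)
Qc = [AB₃]²·[A₂]² / [B]³ = (0.130)²·(0.00185)² / (9.19e-5)³ = 74500
Qc = 74500 > Kc = 8410, so the reverse reaction proceeds.

to the left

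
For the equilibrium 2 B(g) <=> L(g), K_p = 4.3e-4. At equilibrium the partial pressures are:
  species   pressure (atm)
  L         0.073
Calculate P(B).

At equilibrium, K_p = P(L) / P(B)² = 4.3e-4.
(0.073) / (P(B))² = 4.3e-4
P(B)² = 170 ⇒ P(B) = 13 atm

P(B) = 13 atm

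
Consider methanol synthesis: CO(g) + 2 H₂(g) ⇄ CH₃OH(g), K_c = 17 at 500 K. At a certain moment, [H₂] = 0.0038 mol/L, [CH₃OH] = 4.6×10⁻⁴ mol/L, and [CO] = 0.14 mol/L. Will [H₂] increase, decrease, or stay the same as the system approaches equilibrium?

increase

Q_c = [CH₃OH] / ([CO]·[H₂]²) = (4.6×10⁻⁴) / ((0.14)·(0.0038)²) = 230
Q_c = 230 > K_c = 17: net reverse reaction.
H₂ is a reactant, so it increases.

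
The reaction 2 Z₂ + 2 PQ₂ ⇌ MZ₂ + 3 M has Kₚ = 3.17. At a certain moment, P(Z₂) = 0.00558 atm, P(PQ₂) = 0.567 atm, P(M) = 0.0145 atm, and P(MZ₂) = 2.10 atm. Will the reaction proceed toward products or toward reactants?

Qₚ = P(MZ₂)·P(M)³ / (P(Z₂)²·P(PQ₂)²) = (2.10)·(0.0145)³ / ((0.00558)²·(0.567)²) = 0.640
Qₚ = 0.640 < Kₚ = 3.17, so the forward reaction proceeds.

to the right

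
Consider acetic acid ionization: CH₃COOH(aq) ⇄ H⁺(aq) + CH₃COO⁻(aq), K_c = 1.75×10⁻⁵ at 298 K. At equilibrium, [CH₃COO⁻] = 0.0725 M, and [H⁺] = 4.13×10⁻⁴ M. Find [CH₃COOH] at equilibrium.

[CH₃COOH] = 1.71 M

At equilibrium, K_c = [H⁺]·[CH₃COO⁻] / [CH₃COOH] = 1.75×10⁻⁵.
(4.13×10⁻⁴)·(0.0725) / ([CH₃COOH]) = 1.75×10⁻⁵
[CH₃COOH] = 1.71 M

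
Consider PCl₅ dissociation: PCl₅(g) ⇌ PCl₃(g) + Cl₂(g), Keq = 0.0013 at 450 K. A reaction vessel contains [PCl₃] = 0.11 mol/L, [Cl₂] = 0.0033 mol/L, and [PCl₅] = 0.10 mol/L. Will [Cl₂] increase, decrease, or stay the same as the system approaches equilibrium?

Q = [PCl₃]·[Cl₂] / [PCl₅] = (0.11)·(0.0033) / (0.10) = 0.0036
Q = 0.0036 > Keq = 0.0013: net reverse reaction.
Cl₂ is a product, so it decreases.

decrease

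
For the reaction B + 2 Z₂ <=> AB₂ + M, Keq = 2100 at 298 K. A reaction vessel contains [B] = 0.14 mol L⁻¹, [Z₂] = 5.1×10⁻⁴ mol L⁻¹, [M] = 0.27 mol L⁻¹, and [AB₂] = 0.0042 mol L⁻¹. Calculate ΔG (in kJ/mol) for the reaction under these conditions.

ΔG = 6.68 kJ/mol

Q = [AB₂]·[M] / ([B]·[Z₂]²) = (0.0042)·(0.27) / ((0.14)·(5.1×10⁻⁴)²) = 31100
ΔG = RT ln(Q/Keq) = (8.314 J mol⁻¹ K⁻¹)(298 K) × ln(31100/2100)
   = (2.478 kJ/mol)(2.695) = 6.68 kJ/mol
ΔG > 0, so the forward reaction is non-spontaneous (proceeds in reverse).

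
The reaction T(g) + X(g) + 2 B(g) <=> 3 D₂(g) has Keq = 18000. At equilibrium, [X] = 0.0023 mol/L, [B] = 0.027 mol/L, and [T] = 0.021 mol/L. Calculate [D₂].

At equilibrium, Keq = [D₂]³ / ([T]·[X]·[B]²) = 18000.
([D₂])³ / ((0.021)·(0.0023)·(0.027)²) = 18000
[D₂]³ = 6.34×10⁻⁴ ⇒ [D₂] = 0.086 mol/L

[D₂] = 0.086 mol/L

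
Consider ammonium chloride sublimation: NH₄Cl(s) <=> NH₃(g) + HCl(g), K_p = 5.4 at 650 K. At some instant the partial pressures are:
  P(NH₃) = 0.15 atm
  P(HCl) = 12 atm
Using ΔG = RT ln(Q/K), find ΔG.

ΔG = -5.94 kJ/mol

(NH₄Cl is a pure solid — omitted from Q_p.)
Q_p = P(NH₃)·P(HCl) = (0.15)·(12) = 1.80
ΔG = RT ln(Q_p/K_p) = (8.314 J mol⁻¹ K⁻¹)(650 K) × ln(1.80/5.4)
   = (5.404 kJ/mol)(-1.099) = -5.94 kJ/mol
ΔG < 0, so the forward reaction is spontaneous (proceeds forward).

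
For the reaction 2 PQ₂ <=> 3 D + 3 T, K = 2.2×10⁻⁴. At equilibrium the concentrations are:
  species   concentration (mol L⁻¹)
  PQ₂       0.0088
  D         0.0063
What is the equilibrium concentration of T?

At equilibrium, K = [D]³·[T]³ / [PQ₂]² = 2.2×10⁻⁴.
(0.0063)³·([T])³ / (0.0088)² = 2.2×10⁻⁴
[T]³ = 0.0681 ⇒ [T] = 0.41 mol L⁻¹

[T] = 0.41 mol L⁻¹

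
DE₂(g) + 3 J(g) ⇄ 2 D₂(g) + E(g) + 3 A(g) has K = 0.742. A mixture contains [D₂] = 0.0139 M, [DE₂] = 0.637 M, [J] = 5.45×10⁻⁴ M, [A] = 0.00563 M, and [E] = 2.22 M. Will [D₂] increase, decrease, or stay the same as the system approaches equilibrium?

Q = [D₂]²·[E]·[A]³ / ([DE₂]·[J]³) = (0.0139)²·(2.22)·(0.00563)³ / ((0.637)·(5.45×10⁻⁴)³) = 0.742
Q = 0.742 = K; the system is at equilibrium.

stay the same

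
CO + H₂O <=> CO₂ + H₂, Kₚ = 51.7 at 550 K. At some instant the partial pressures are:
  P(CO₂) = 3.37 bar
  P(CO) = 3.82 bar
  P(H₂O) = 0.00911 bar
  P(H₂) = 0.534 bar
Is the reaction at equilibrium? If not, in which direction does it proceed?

neither direction; the system is at equilibrium

Qₚ = P(CO₂)·P(H₂) / (P(CO)·P(H₂O)) = (3.37)·(0.534) / ((3.82)·(0.00911)) = 51.7
Qₚ = 51.7 = Kₚ, so the system is already at equilibrium.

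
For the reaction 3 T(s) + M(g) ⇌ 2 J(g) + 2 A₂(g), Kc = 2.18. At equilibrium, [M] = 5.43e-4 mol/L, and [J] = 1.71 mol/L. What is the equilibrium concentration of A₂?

(T is a pure solid — omitted from Kc.)
At equilibrium, Kc = [J]²·[A₂]² / [M] = 2.18.
(1.71)²·([A₂])² / (5.43e-4) = 2.18
[A₂]² = 4.05e-4 ⇒ [A₂] = 0.0201 mol/L

[A₂] = 0.0201 mol/L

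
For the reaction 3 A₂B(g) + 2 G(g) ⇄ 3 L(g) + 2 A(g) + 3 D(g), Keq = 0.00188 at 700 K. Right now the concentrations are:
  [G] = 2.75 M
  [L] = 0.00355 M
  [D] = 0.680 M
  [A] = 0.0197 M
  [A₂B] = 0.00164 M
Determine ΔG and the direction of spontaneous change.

ΔG = -14.2 kJ/mol; the forward reaction is spontaneous

Q = [L]³·[A]²·[D]³ / ([A₂B]³·[G]²) = (0.00355)³·(0.0197)²·(0.680)³ / ((0.00164)³·(2.75)²) = 1.64×10⁻⁴
ΔG = RT ln(Q/Keq) = (8.314 J mol⁻¹ K⁻¹)(700 K) × ln(1.64×10⁻⁴/0.00188)
   = (5.820 kJ/mol)(-2.439) = -14.2 kJ/mol
ΔG < 0, so the forward reaction is spontaneous (proceeds forward).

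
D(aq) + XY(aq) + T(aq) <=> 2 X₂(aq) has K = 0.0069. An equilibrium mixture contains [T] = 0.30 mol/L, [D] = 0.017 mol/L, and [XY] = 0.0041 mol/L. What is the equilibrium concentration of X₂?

[X₂] = 3.8×10⁻⁴ mol/L

At equilibrium, K = [X₂]² / ([D]·[XY]·[T]) = 0.0069.
([X₂])² / ((0.017)·(0.0041)·(0.30)) = 0.0069
[X₂]² = 1.44×10⁻⁷ ⇒ [X₂] = 3.8×10⁻⁴ mol/L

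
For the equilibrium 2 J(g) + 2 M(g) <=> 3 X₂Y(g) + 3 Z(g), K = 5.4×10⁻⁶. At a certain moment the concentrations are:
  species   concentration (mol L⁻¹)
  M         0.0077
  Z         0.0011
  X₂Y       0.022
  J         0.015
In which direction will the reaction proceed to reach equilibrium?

Q = [X₂Y]³·[Z]³ / ([J]²·[M]²) = (0.022)³·(0.0011)³ / ((0.015)²·(0.0077)²) = 1.1×10⁻⁶
Q = 1.1×10⁻⁶ < K = 5.4×10⁻⁶, so the forward reaction proceeds.

to the right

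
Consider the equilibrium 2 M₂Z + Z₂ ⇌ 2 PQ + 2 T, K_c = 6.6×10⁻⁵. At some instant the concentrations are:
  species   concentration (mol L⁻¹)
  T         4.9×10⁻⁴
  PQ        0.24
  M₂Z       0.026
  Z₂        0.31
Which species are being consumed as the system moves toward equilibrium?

Q_c = [PQ]²·[T]² / ([M₂Z]²·[Z₂]) = (0.24)²·(4.9×10⁻⁴)² / ((0.026)²·(0.31)) = 6.6×10⁻⁵
Q_c = 6.6×10⁻⁵ = K_c; the system is at equilibrium.

none (at equilibrium)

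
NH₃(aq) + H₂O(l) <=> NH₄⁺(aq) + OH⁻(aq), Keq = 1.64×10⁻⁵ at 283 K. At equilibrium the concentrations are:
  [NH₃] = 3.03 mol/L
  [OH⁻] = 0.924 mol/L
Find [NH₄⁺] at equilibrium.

(H₂O is a pure liquid — omitted from Keq.)
At equilibrium, Keq = [NH₄⁺]·[OH⁻] / [NH₃] = 1.64×10⁻⁵.
([NH₄⁺])·(0.924) / (3.03) = 1.64×10⁻⁵
[NH₄⁺] = 5.38×10⁻⁵ mol/L

[NH₄⁺] = 5.38×10⁻⁵ mol/L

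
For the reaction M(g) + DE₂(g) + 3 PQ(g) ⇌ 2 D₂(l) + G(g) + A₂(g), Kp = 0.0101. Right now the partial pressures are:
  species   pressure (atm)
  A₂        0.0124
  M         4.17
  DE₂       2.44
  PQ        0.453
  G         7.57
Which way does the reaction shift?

reverse (toward reactants)

(D₂ is a pure liquid — omitted from Qp.)
Qp = P(G)·P(A₂) / (P(M)·P(DE₂)·P(PQ)³) = (7.57)·(0.0124) / ((4.17)·(2.44)·(0.453)³) = 0.0992
Qp = 0.0992 > Kp = 0.0101, so the reverse reaction proceeds.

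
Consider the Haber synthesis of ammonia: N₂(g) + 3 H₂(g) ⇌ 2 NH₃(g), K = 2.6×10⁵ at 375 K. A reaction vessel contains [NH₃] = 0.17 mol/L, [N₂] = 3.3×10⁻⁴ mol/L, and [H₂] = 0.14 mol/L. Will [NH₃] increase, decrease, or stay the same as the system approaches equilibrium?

increase

Q = [NH₃]² / ([N₂]·[H₂]³) = (0.17)² / ((3.3×10⁻⁴)·(0.14)³) = 32000
Q = 32000 < K = 2.6×10⁵: net forward reaction.
NH₃ is a product, so it increases.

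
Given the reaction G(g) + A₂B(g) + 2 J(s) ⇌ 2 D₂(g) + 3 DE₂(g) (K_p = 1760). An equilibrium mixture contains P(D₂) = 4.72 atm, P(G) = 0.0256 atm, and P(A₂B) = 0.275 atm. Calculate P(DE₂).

P(DE₂) = 0.822 atm

(J is a pure solid — omitted from K_p.)
At equilibrium, K_p = P(D₂)²·P(DE₂)³ / (P(G)·P(A₂B)) = 1760.
(4.72)²·(P(DE₂))³ / ((0.0256)·(0.275)) = 1760
P(DE₂)³ = 0.556 ⇒ P(DE₂) = 0.822 atm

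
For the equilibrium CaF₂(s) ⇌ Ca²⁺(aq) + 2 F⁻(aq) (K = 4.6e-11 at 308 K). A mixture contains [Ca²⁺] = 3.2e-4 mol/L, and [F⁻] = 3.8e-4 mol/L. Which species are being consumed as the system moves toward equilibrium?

(CaF₂ is a pure solid — omitted from Q.)
Q = [Ca²⁺]·[F⁻]² = (3.2e-4)·(3.8e-4)² = 4.6e-11
Q = 4.6e-11 = K; the system is at equilibrium.

none (at equilibrium)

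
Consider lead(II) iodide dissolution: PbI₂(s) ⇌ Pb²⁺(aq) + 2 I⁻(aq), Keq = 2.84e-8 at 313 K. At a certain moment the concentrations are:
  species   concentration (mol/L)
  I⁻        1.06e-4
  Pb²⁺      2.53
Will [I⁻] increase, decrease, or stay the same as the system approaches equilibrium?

(PbI₂ is a pure solid — omitted from Q.)
Q = [Pb²⁺]·[I⁻]² = (2.53)·(1.06e-4)² = 2.84e-8
Q = 2.84e-8 = Keq; the system is at equilibrium.

stay the same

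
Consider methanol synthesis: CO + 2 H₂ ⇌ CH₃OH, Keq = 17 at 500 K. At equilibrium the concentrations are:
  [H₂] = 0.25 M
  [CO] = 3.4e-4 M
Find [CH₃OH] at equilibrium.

[CH₃OH] = 3.6e-4 M

At equilibrium, Keq = [CH₃OH] / ([CO]·[H₂]²) = 17.
([CH₃OH]) / ((3.4e-4)·(0.25)²) = 17
[CH₃OH] = 3.61e-4 = 3.6e-4 M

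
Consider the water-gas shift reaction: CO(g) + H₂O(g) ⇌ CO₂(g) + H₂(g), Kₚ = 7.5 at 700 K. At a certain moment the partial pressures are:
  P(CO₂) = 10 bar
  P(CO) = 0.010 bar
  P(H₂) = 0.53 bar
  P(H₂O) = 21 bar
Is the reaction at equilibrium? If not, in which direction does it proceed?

Qₚ = P(CO₂)·P(H₂) / (P(CO)·P(H₂O)) = (10)·(0.53) / ((0.010)·(21)) = 25
Qₚ = 25 > Kₚ = 7.5, so the reverse reaction proceeds.

to the left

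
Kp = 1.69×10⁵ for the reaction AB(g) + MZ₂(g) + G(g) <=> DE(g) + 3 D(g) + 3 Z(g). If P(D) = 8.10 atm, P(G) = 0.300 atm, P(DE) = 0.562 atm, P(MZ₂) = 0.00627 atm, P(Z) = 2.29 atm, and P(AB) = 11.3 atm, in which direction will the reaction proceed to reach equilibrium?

no net change (already at equilibrium)

Qp = P(DE)·P(D)³·P(Z)³ / (P(AB)·P(MZ₂)·P(G)) = (0.562)·(8.10)³·(2.29)³ / ((11.3)·(0.00627)·(0.300)) = 1.69×10⁵
Qp = 1.69×10⁵ = Kp, so the system is already at equilibrium.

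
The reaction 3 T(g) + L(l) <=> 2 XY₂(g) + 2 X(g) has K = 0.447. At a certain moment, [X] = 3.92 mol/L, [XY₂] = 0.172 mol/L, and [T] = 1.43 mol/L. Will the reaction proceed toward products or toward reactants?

(L is a pure liquid — omitted from Q.)
Q = [XY₂]²·[X]² / [T]³ = (0.172)²·(3.92)² / (1.43)³ = 0.155
Q = 0.155 < K = 0.447, so the forward reaction proceeds.

to the right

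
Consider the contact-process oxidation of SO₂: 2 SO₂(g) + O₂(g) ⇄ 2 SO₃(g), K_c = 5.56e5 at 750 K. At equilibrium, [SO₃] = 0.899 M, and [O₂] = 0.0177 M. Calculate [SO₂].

[SO₂] = 0.00906 M

At equilibrium, K_c = [SO₃]² / ([SO₂]²·[O₂]) = 5.56e5.
(0.899)² / (([SO₂])²·(0.0177)) = 5.56e5
[SO₂]² = 8.21e-5 ⇒ [SO₂] = 0.00906 M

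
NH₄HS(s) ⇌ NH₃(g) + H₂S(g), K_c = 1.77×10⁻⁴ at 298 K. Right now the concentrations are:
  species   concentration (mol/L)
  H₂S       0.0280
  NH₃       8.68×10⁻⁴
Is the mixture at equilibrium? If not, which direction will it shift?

no; Q < K, reaction proceeds forward

(NH₄HS is a pure solid — omitted from Q_c.)
Q_c = [NH₃]·[H₂S] = (8.68×10⁻⁴)·(0.0280) = 2.43×10⁻⁵
Q_c = 2.43×10⁻⁵ < K_c = 1.77×10⁻⁴: net forward reaction.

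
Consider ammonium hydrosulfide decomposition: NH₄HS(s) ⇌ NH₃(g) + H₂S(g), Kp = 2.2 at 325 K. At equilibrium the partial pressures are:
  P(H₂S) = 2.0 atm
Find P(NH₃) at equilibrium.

P(NH₃) = 1.1 atm

(NH₄HS is a pure solid — omitted from Kp.)
At equilibrium, Kp = P(NH₃)·P(H₂S) = 2.2.
(P(NH₃))·(2.0) = 2.2
P(NH₃) = 1.10 = 1.1 atm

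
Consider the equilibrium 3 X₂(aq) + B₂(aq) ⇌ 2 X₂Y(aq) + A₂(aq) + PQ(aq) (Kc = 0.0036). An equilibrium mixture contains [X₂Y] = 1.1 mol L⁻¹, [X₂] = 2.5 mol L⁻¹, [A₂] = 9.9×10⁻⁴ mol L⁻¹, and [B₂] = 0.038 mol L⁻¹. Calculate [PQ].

[PQ] = 1.8 mol L⁻¹

At equilibrium, Kc = [X₂Y]²·[A₂]·[PQ] / ([X₂]³·[B₂]) = 0.0036.
(1.1)²·(9.9×10⁻⁴)·([PQ]) / ((2.5)³·(0.038)) = 0.0036
[PQ] = 1.78 = 1.8 mol L⁻¹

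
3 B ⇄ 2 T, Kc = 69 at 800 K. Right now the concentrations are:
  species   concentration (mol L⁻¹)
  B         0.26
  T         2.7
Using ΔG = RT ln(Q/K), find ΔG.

Qc = [T]² / [B]³ = (2.7)² / (0.26)³ = 415
ΔG = RT ln(Qc/Kc) = (8.314 J mol⁻¹ K⁻¹)(800 K) × ln(415/69)
   = (6.651 kJ/mol)(1.794) = 11.9 kJ/mol
ΔG > 0, so the forward reaction is non-spontaneous (proceeds in reverse).

ΔG = 11.9 kJ/mol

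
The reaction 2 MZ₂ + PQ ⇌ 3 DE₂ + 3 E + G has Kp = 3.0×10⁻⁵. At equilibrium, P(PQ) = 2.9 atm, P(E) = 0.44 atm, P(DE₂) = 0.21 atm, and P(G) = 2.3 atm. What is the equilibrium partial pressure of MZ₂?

P(MZ₂) = 4.6 atm

At equilibrium, Kp = P(DE₂)³·P(E)³·P(G) / (P(MZ₂)²·P(PQ)) = 3.0×10⁻⁵.
(0.21)³·(0.44)³·(2.3) / ((P(MZ₂))²·(2.9)) = 3.0×10⁻⁵
P(MZ₂)² = 20.9 ⇒ P(MZ₂) = 4.6 atm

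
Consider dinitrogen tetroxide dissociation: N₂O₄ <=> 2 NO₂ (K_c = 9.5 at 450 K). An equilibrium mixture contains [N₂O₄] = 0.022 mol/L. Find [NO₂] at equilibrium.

[NO₂] = 0.46 mol/L

At equilibrium, K_c = [NO₂]² / [N₂O₄] = 9.5.
([NO₂])² / (0.022) = 9.5
[NO₂]² = 0.209 ⇒ [NO₂] = 0.46 mol/L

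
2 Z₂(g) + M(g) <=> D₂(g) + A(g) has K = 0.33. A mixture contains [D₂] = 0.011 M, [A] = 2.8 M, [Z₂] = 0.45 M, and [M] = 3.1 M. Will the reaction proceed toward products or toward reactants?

Q = [D₂]·[A] / ([Z₂]²·[M]) = (0.011)·(2.8) / ((0.45)²·(3.1)) = 0.049
Q = 0.049 < K = 0.33, so the forward reaction proceeds.

toward products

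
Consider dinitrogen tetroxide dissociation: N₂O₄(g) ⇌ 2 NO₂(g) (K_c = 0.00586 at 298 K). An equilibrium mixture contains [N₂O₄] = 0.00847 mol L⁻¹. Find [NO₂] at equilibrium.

[NO₂] = 0.00705 mol L⁻¹

At equilibrium, K_c = [NO₂]² / [N₂O₄] = 0.00586.
([NO₂])² / (0.00847) = 0.00586
[NO₂]² = 4.96e-5 ⇒ [NO₂] = 0.00705 mol L⁻¹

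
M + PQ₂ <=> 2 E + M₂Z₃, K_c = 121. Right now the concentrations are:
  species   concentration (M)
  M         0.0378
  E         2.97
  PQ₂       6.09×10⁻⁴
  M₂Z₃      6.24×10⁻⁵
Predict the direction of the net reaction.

Q_c = [E]²·[M₂Z₃] / ([M]·[PQ₂]) = (2.97)²·(6.24×10⁻⁵) / ((0.0378)·(6.09×10⁻⁴)) = 23.9
Q_c = 23.9 < K_c = 121, so the forward reaction proceeds.

to the right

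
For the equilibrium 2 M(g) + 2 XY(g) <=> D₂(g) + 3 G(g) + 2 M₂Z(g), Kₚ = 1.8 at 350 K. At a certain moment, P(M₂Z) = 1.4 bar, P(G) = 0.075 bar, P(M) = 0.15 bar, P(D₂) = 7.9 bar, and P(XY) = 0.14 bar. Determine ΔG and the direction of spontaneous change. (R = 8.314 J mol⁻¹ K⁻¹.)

ΔG = 6.13 kJ/mol; the forward reaction is non-spontaneous

Qₚ = P(D₂)·P(G)³·P(M₂Z)² / (P(M)²·P(XY)²) = (7.9)·(0.075)³·(1.4)² / ((0.15)²·(0.14)²) = 14.8
ΔG = RT ln(Qₚ/Kₚ) = (8.314 J mol⁻¹ K⁻¹)(350 K) × ln(14.8/1.8)
   = (2.910 kJ/mol)(2.107) = 6.13 kJ/mol
ΔG > 0, so the forward reaction is non-spontaneous (proceeds in reverse).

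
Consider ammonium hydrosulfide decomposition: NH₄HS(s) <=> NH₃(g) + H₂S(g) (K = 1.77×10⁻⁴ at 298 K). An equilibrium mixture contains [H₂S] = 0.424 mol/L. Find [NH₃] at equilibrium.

(NH₄HS is a pure solid — omitted from K.)
At equilibrium, K = [NH₃]·[H₂S] = 1.77×10⁻⁴.
([NH₃])·(0.424) = 1.77×10⁻⁴
[NH₃] = 4.17×10⁻⁴ mol/L

[NH₃] = 4.17×10⁻⁴ mol/L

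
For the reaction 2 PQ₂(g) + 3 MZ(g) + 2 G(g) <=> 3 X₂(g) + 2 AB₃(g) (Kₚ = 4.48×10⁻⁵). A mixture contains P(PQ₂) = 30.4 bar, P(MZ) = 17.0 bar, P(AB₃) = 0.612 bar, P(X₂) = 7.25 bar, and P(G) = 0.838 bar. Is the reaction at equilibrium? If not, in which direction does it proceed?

Qₚ = P(X₂)³·P(AB₃)² / (P(PQ₂)²·P(MZ)³·P(G)²) = (7.25)³·(0.612)² / ((30.4)²·(17.0)³·(0.838)²) = 4.48×10⁻⁵
Qₚ = 4.48×10⁻⁵ = Kₚ, so the system is already at equilibrium.

neither direction; the system is at equilibrium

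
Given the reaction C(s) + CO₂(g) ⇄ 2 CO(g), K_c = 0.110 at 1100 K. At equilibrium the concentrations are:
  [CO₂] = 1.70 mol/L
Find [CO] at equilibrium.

[CO] = 0.432 mol/L

(C is a pure solid — omitted from K_c.)
At equilibrium, K_c = [CO]² / [CO₂] = 0.110.
([CO])² / (1.70) = 0.110
[CO]² = 0.187 ⇒ [CO] = 0.432 mol/L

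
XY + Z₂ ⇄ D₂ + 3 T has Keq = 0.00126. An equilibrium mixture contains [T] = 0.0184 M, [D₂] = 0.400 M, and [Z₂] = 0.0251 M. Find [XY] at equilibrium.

At equilibrium, Keq = [D₂]·[T]³ / ([XY]·[Z₂]) = 0.00126.
(0.400)·(0.0184)³ / (([XY])·(0.0251)) = 0.00126
[XY] = 0.0788 M

[XY] = 0.0788 M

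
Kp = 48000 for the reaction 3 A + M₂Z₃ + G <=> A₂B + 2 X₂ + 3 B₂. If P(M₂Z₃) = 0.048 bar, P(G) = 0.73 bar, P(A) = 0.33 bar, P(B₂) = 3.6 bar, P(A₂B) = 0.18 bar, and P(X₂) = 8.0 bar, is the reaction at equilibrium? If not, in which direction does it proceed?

Qp = P(A₂B)·P(X₂)²·P(B₂)³ / (P(A)³·P(M₂Z₃)·P(G)) = (0.18)·(8.0)²·(3.6)³ / ((0.33)³·(0.048)·(0.73)) = 4.3×10⁵
Qp = 4.3×10⁵ > Kp = 48000, so the reverse reaction proceeds.

in the reverse direction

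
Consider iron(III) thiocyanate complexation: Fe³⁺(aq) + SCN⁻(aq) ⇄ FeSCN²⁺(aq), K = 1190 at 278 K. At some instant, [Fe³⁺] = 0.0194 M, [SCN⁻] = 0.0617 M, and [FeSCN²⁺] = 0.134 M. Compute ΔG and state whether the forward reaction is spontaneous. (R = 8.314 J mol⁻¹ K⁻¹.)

Q = [FeSCN²⁺] / ([Fe³⁺]·[SCN⁻]) = (0.134) / ((0.0194)·(0.0617)) = 112
ΔG = RT ln(Q/K) = (8.314 J mol⁻¹ K⁻¹)(278 K) × ln(112/1190)
   = (2.311 kJ/mol)(-2.363) = -5.46 kJ/mol
ΔG < 0, so the forward reaction is spontaneous (proceeds forward).

ΔG = -5.46 kJ/mol; the forward reaction is spontaneous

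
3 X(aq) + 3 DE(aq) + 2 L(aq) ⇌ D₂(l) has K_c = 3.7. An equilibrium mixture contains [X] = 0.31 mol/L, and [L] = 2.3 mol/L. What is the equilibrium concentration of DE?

(D₂ is a pure liquid — omitted from K_c.)
At equilibrium, K_c = 1 / ([X]³·[DE]³·[L]²) = 3.7.
1 / ((0.31)³·([DE])³·(2.3)²) = 3.7
[DE]³ = 1.71 ⇒ [DE] = 1.2 mol/L

[DE] = 1.2 mol/L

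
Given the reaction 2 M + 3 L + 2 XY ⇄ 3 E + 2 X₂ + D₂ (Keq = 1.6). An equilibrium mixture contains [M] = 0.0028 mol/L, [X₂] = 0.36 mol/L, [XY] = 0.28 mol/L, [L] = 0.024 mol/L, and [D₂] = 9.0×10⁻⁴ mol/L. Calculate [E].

At equilibrium, Keq = [E]³·[X₂]²·[D₂] / ([M]²·[L]³·[XY]²) = 1.6.
([E])³·(0.36)²·(9.0×10⁻⁴) / ((0.0028)²·(0.024)³·(0.28)²) = 1.6
[E]³ = 1.17×10⁻⁷ ⇒ [E] = 0.0049 mol/L

[E] = 0.0049 mol/L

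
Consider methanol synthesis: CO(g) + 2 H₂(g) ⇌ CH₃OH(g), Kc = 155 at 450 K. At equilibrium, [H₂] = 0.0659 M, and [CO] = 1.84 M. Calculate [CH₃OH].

[CH₃OH] = 1.24 M

At equilibrium, Kc = [CH₃OH] / ([CO]·[H₂]²) = 155.
([CH₃OH]) / ((1.84)·(0.0659)²) = 155
[CH₃OH] = 1.24 M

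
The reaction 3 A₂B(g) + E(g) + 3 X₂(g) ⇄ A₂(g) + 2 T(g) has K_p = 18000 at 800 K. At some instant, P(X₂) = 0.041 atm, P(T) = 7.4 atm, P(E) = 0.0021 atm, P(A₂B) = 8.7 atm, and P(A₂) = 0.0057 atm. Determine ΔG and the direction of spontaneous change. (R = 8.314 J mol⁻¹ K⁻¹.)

ΔG = -11.3 kJ/mol; the forward reaction is spontaneous

Q_p = P(A₂)·P(T)² / (P(A₂B)³·P(E)·P(X₂)³) = (0.0057)·(7.4)² / ((8.7)³·(0.0021)·(0.041)³) = 3270
ΔG = RT ln(Q_p/K_p) = (8.314 J mol⁻¹ K⁻¹)(800 K) × ln(3270/18000)
   = (6.651 kJ/mol)(-1.706) = -11.3 kJ/mol
ΔG < 0, so the forward reaction is spontaneous (proceeds forward).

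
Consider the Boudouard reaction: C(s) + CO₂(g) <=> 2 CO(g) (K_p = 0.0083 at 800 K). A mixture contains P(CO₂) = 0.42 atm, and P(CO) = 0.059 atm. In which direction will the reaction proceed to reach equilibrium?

neither direction; the system is at equilibrium

(C is a pure solid — omitted from Q_p.)
Q_p = P(CO)² / P(CO₂) = (0.059)² / (0.42) = 0.0083
Q_p = 0.0083 = K_p, so the system is already at equilibrium.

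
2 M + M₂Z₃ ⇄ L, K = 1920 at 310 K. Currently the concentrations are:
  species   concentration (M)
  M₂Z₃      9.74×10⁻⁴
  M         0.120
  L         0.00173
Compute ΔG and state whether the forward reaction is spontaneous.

ΔG = -7.08 kJ/mol; the forward reaction is spontaneous

Q = [L] / ([M]²·[M₂Z₃]) = (0.00173) / ((0.120)²·(9.74×10⁻⁴)) = 123
ΔG = RT ln(Q/K) = (8.314 J mol⁻¹ K⁻¹)(310 K) × ln(123/1920)
   = (2.577 kJ/mol)(-2.748) = -7.08 kJ/mol
ΔG < 0, so the forward reaction is spontaneous (proceeds forward).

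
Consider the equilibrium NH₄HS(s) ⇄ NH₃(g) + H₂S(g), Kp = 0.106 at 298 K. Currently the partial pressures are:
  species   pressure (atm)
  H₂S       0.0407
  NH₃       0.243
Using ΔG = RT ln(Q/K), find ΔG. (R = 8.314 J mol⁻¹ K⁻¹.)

(NH₄HS is a pure solid — omitted from Qp.)
Qp = P(NH₃)·P(H₂S) = (0.243)·(0.0407) = 0.00989
ΔG = RT ln(Qp/Kp) = (8.314 J mol⁻¹ K⁻¹)(298 K) × ln(0.00989/0.106)
   = (2.478 kJ/mol)(-2.372) = -5.88 kJ/mol
ΔG < 0, so the forward reaction is spontaneous (proceeds forward).

ΔG = -5.88 kJ/mol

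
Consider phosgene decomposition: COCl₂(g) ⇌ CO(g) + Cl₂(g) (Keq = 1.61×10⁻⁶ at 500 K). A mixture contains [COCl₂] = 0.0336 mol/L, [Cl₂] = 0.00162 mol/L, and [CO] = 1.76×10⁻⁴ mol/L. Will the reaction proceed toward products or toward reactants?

toward reactants

Q = [CO]·[Cl₂] / [COCl₂] = (1.76×10⁻⁴)·(0.00162) / (0.0336) = 8.49×10⁻⁶
Q = 8.49×10⁻⁶ > Keq = 1.61×10⁻⁶, so the reverse reaction proceeds.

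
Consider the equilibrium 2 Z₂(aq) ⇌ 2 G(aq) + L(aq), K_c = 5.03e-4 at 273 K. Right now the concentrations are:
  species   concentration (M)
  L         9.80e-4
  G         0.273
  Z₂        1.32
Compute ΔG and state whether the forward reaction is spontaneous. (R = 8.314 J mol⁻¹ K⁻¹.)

ΔG = -5.64 kJ/mol; the forward reaction is spontaneous

Q_c = [G]²·[L] / [Z₂]² = (0.273)²·(9.80e-4) / (1.32)² = 4.19e-5
ΔG = RT ln(Q_c/K_c) = (8.314 J mol⁻¹ K⁻¹)(273 K) × ln(4.19e-5/5.03e-4)
   = (2.270 kJ/mol)(-2.485) = -5.64 kJ/mol
ΔG < 0, so the forward reaction is spontaneous (proceeds forward).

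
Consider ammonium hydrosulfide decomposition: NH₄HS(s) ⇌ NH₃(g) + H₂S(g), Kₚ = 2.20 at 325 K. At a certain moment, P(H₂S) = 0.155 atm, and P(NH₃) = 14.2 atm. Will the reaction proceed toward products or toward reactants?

(NH₄HS is a pure solid — omitted from Qₚ.)
Qₚ = P(NH₃)·P(H₂S) = (14.2)·(0.155) = 2.20
Qₚ = 2.20 = Kₚ, so the system is already at equilibrium.

at equilibrium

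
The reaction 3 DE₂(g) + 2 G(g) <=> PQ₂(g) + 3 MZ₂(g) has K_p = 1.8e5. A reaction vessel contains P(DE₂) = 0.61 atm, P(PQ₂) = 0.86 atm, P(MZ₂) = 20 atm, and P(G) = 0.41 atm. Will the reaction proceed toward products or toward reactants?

Q_p = P(PQ₂)·P(MZ₂)³ / (P(DE₂)³·P(G)²) = (0.86)·(20)³ / ((0.61)³·(0.41)²) = 1.8e5
Q_p = 1.8e5 = K_p, so the system is already at equilibrium.

no net change (already at equilibrium)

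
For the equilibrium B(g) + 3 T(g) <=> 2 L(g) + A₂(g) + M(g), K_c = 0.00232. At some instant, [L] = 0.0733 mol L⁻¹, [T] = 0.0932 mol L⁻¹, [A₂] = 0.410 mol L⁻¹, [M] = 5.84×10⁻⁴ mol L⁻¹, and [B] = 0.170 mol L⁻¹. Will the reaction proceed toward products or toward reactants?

Q_c = [L]²·[A₂]·[M] / ([B]·[T]³) = (0.0733)²·(0.410)·(5.84×10⁻⁴) / ((0.170)·(0.0932)³) = 0.00935
Q_c = 0.00935 > K_c = 0.00232, so the reverse reaction proceeds.

toward reactants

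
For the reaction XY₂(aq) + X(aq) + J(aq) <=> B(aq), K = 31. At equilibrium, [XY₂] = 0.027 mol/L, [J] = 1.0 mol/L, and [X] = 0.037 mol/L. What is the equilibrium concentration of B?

At equilibrium, K = [B] / ([XY₂]·[X]·[J]) = 31.
([B]) / ((0.027)·(0.037)·(1.0)) = 31
[B] = 0.0310 = 0.031 mol/L

[B] = 0.031 mol/L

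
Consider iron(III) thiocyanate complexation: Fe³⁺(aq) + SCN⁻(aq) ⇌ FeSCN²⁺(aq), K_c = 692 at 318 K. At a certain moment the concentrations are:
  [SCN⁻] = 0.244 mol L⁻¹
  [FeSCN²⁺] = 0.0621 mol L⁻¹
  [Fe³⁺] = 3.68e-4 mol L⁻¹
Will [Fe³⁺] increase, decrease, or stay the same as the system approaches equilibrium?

stay the same

Q_c = [FeSCN²⁺] / ([Fe³⁺]·[SCN⁻]) = (0.0621) / ((3.68e-4)·(0.244)) = 692
Q_c = 692 = K_c; the system is at equilibrium.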